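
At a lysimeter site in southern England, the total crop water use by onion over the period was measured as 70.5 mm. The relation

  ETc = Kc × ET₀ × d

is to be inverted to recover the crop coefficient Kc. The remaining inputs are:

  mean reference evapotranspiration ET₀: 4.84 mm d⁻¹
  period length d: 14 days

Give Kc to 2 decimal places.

ETc = Kc × ET₀ × d  ⇒  Kc = ETc / (ET₀ × d)
Kc = 70.5 / (4.84 × 14) = 70.5 / 67.76 = 1.0404

1.04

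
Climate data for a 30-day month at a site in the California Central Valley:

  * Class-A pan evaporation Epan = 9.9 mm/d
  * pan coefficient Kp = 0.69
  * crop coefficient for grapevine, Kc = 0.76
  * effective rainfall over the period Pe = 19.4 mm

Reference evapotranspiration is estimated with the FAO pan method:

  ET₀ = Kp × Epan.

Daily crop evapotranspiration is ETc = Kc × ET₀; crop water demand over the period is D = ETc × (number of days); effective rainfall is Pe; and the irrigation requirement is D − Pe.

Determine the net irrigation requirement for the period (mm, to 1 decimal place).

ET₀ = 0.69 × 9.9 = 6.8310 mm/d
ETc = Kc × ET₀ = 0.76 × 6.8310 = 5.1916 mm/d
Crop demand D = ETc × 30 d = 5.1916 × 30 = 155.748 mm
D − Pe = 155.748 − 19.4 = 136.348 mm

136.3 mm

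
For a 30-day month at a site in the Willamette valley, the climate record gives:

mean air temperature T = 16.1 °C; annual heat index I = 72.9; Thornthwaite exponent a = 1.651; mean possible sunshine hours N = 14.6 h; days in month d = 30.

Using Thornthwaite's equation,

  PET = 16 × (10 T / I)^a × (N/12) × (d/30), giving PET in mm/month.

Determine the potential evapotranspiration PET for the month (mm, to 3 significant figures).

10T/I = 10 × 16.1 / 72.9 = 2.2085
(10T/I)^a = 2.2085^1.651 = 3.6992
Uncorrected PET = 16 × 3.6992 = 59.187 mm
Correction = (N/12)(d/30) = (14.6/12)(30/30) = 1.2167
PET = 59.187 × 1.2167 = 72.013 mm/month

72.0 mm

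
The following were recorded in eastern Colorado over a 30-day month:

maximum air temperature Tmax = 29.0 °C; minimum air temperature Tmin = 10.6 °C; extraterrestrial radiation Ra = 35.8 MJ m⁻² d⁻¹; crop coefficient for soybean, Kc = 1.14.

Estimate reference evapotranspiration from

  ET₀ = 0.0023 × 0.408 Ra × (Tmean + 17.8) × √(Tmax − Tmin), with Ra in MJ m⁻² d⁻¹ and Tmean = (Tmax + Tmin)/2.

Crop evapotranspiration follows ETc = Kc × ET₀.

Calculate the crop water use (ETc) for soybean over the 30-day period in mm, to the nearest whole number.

Tmean = (29.0 + 10.6)/2 = 19.80 °C
0.408 Ra = 0.408 × 35.8 = 14.6064 mm/d equivalent
ET₀ = 0.0023 × 14.6064 × (19.80 + 17.8) × √18.4 = 0.0023 × 14.6064 × 37.60 × 4.2895 = 5.4183 mm/d
ETc = Kc × ET₀ = 1.14 × 5.4183 = 6.1769 mm/d
Over 30 days: 6.1769 × 30 = 185.307 mm

185 mm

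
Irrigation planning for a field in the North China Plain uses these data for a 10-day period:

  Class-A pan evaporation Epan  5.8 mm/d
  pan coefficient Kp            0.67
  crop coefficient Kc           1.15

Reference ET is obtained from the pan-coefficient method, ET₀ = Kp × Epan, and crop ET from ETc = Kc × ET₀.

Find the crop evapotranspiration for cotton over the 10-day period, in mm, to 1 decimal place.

44.7 mm

ET₀ = 0.67 × 5.8 = 3.8860 mm/d
ETc = Kc × ET₀ = 1.15 × 3.8860 = 4.4689 mm/d
Over 10 days: 4.4689 × 10 = 44.689 mm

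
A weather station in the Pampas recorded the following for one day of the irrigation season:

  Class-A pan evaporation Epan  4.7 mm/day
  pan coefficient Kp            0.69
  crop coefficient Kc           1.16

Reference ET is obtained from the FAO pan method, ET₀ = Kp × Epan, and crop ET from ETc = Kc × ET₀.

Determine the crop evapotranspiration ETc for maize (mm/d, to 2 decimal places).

3.76 mm/d

ET₀ = 0.69 × 4.7 = 3.2430 mm/d
ETc = Kc × ET₀ = 1.16 × 3.2430 = 3.7619 mm/d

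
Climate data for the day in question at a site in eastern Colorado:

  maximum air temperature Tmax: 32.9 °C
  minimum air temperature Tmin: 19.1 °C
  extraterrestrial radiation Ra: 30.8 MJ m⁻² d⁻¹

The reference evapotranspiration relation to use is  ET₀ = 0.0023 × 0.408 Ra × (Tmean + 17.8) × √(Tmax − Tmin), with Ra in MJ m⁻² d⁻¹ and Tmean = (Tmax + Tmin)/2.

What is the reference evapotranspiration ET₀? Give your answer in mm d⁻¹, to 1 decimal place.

Tmean = (32.9 + 19.1)/2 = 26.00 °C
0.408 Ra = 0.408 × 30.8 = 12.5664 mm/d equivalent
ET₀ = 0.0023 × 12.5664 × (26.00 + 17.8) × √13.8 = 0.0023 × 12.5664 × 43.80 × 3.7148 = 4.7027 mm/d

4.7 mm d⁻¹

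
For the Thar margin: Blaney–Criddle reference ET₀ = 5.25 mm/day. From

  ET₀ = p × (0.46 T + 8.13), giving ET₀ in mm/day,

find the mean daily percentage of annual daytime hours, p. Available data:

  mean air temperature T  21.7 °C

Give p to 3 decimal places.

0.290

p = ET₀ / (0.46 T + 8.13) = 5.25 / (0.46 × 21.7 + 8.13) = 5.25 / 18.112 = 0.2899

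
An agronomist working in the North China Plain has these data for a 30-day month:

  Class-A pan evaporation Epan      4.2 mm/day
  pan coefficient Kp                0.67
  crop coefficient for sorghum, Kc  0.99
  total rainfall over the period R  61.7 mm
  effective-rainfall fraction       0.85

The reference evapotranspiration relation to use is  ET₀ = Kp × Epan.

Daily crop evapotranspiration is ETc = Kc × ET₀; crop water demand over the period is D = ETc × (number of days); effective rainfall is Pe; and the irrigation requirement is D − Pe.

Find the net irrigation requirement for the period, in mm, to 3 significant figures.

31.1 mm

ET₀ = 0.67 × 4.2 = 2.8140 mm/d
ETc = Kc × ET₀ = 0.99 × 2.8140 = 2.7859 mm/d
Crop demand D = ETc × 30 d = 2.7859 × 30 = 83.577 mm
Pe = 0.85 × 61.7 = 52.445 mm
D − Pe = 83.577 − 52.445 = 31.132 mm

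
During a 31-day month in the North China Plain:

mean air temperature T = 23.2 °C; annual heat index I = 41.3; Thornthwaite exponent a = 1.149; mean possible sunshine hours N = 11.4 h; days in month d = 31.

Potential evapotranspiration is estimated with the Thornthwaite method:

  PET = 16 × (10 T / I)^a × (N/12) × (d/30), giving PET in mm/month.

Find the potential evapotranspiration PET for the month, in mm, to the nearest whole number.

10T/I = 10 × 23.2 / 41.3 = 5.6174
(10T/I)^a = 5.6174^1.149 = 7.2647
Uncorrected PET = 16 × 7.2647 = 116.235 mm
Correction = (N/12)(d/30) = (11.4/12)(31/30) = 0.9817
PET = 116.235 × 0.9817 = 114.108 mm/month

114 mm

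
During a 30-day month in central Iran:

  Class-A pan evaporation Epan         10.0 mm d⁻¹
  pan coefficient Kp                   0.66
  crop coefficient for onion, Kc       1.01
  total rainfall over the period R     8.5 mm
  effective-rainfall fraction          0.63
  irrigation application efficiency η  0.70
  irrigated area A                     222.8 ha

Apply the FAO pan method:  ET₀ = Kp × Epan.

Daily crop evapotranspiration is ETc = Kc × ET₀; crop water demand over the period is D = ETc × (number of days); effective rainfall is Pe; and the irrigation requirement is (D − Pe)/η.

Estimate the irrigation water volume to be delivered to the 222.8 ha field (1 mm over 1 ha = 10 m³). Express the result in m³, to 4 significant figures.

ET₀ = 0.66 × 10.0 = 6.6000 mm/d
ETc = Kc × ET₀ = 1.01 × 6.6000 = 6.6660 mm/d
Crop demand D = ETc × 30 d = 6.6660 × 30 = 199.980 mm
Pe = 0.63 × 8.5 = 5.355 mm
D − Pe = 199.980 − 5.355 = 194.625 mm
Gross irrigation = 194.625 / 0.70 = 278.036 mm
Volume = 278.036 mm × 222.8 ha × 10 = 619464.2 m³

619500 m³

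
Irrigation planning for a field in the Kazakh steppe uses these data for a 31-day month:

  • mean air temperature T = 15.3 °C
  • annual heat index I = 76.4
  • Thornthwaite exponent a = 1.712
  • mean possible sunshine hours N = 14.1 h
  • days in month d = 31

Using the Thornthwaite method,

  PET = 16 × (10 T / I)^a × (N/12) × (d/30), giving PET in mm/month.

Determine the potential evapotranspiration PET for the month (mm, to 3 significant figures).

63.8 mm

10T/I = 10 × 15.3 / 76.4 = 2.0026
(10T/I)^a = 2.0026^1.712 = 3.2834
Uncorrected PET = 16 × 3.2834 = 52.534 mm
Correction = (N/12)(d/30) = (14.1/12)(31/30) = 1.2142
PET = 52.534 × 1.2142 = 63.787 mm/month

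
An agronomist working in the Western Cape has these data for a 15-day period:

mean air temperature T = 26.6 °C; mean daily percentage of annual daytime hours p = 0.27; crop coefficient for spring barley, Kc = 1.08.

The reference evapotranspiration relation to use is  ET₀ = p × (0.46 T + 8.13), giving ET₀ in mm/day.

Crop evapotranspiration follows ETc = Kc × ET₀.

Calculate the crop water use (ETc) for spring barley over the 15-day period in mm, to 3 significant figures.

89.1 mm

ET₀ = 0.27 × (0.46 × 26.6 + 8.13) = 0.27 × 20.366 = 5.4988 mm/d
ETc = Kc × ET₀ = 1.08 × 5.4988 = 5.9387 mm/d
Over 15 days: 5.9387 × 15 = 89.081 mm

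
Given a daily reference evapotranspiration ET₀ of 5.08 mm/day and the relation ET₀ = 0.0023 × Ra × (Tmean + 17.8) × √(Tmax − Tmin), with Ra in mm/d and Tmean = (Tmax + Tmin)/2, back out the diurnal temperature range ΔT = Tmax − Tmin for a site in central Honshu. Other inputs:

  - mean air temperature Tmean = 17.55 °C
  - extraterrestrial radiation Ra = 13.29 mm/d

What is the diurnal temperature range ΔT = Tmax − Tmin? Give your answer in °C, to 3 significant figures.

√ΔT = ET₀ / [0.0023 × Ra × (Tmean+17.8)] = 5.08 / (0.0023 × 13.29 × 35.35) = 4.7013
ΔT = 4.7013² = 22.102 °C

22.1 °C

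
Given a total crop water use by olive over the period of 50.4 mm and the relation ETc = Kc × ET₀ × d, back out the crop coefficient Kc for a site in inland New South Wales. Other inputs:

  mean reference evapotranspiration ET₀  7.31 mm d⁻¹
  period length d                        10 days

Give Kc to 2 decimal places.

ETc = Kc × ET₀ × d  ⇒  Kc = ETc / (ET₀ × d)
Kc = 50.4 / (7.31 × 10) = 50.4 / 73.10 = 0.6895

0.69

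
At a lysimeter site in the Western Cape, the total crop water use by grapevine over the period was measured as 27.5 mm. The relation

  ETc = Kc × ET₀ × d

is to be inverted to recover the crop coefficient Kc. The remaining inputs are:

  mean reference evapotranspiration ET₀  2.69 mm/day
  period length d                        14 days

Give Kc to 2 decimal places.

ETc = Kc × ET₀ × d  ⇒  Kc = ETc / (ET₀ × d)
Kc = 27.5 / (2.69 × 14) = 27.5 / 37.66 = 0.7302

0.73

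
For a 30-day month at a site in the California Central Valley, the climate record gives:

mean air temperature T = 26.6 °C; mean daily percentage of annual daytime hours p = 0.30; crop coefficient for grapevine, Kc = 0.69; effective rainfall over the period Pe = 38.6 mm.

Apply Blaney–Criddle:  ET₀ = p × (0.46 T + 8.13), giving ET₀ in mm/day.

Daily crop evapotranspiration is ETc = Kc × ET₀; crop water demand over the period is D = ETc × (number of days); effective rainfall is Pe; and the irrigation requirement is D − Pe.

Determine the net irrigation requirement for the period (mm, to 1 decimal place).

87.9 mm

ET₀ = 0.30 × (0.46 × 26.6 + 8.13) = 0.30 × 20.366 = 6.1098 mm/d
ETc = Kc × ET₀ = 0.69 × 6.1098 = 4.2158 mm/d
Crop demand D = ETc × 30 d = 4.2158 × 30 = 126.474 mm
D − Pe = 126.474 − 38.6 = 87.874 mm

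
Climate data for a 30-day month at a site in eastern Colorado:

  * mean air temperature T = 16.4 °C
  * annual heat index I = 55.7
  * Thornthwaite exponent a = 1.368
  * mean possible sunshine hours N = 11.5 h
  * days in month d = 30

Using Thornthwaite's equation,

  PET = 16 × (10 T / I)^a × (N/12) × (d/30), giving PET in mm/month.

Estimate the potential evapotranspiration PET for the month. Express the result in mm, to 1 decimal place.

10T/I = 10 × 16.4 / 55.7 = 2.9443
(10T/I)^a = 2.9443^1.368 = 4.3809
Uncorrected PET = 16 × 4.3809 = 70.094 mm
Correction = (N/12)(d/30) = (11.5/12)(30/30) = 0.9583
PET = 70.094 × 0.9583 = 67.171 mm/month

67.2 mm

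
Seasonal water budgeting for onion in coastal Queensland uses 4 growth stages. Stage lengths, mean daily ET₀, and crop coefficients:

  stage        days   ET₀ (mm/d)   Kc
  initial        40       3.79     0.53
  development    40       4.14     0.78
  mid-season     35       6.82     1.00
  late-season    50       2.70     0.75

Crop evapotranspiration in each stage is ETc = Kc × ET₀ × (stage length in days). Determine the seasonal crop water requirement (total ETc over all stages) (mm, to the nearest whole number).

549 mm

initial: 0.53 × 3.79 × 40 = 80.35 mm
development: 0.78 × 4.14 × 40 = 129.17 mm
mid-season: 1.00 × 6.82 × 35 = 238.70 mm
late-season: 0.75 × 2.70 × 50 = 101.25 mm
Seasonal total = 549.47 mm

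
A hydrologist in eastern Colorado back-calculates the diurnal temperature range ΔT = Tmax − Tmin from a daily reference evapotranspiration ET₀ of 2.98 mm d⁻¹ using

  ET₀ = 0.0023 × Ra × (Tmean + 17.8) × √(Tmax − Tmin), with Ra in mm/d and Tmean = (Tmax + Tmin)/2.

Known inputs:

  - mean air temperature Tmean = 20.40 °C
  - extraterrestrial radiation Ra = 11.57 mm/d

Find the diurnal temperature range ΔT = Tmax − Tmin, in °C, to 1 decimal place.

√ΔT = ET₀ / [0.0023 × Ra × (Tmean+17.8)] = 2.98 / (0.0023 × 11.57 × 38.20) = 2.9315
ΔT = 2.9315² = 8.594 °C

8.6 °C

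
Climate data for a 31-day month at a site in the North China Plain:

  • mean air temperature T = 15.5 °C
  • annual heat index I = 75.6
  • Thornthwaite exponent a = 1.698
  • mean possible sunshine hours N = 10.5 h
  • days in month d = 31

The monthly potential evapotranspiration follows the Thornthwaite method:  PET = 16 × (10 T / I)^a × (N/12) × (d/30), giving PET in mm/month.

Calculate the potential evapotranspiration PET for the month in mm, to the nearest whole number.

49 mm

10T/I = 10 × 15.5 / 75.6 = 2.0503
(10T/I)^a = 2.0503^1.698 = 3.3843
Uncorrected PET = 16 × 3.3843 = 54.149 mm
Correction = (N/12)(d/30) = (10.5/12)(31/30) = 0.9042
PET = 54.149 × 0.9042 = 48.962 mm/month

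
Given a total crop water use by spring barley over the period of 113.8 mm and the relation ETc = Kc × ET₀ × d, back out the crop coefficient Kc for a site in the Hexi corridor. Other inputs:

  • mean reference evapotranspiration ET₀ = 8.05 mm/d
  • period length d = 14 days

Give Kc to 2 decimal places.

1.01

ETc = Kc × ET₀ × d  ⇒  Kc = ETc / (ET₀ × d)
Kc = 113.8 / (8.05 × 14) = 113.8 / 112.70 = 1.0098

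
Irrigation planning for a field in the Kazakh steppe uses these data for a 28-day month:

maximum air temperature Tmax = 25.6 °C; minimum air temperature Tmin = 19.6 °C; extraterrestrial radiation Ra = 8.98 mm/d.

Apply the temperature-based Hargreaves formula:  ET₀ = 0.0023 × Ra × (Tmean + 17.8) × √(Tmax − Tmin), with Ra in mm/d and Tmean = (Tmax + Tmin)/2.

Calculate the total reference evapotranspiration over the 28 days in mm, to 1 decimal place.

57.2 mm

Tmean = (25.6 + 19.6)/2 = 22.60 °C
ET₀ = 0.0023 × 8.98 × (22.60 + 17.8) × √6.0 = 0.0023 × 8.98 × 40.40 × 2.4495 = 2.0439 mm/d
Over 28 days: 2.0439 × 28 = 57.229 mm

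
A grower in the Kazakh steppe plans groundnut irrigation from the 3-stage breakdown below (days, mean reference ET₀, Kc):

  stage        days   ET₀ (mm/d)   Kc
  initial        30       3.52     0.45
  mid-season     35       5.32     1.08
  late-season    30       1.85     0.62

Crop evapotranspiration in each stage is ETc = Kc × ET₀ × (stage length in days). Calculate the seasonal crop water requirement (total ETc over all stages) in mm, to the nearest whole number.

283 mm

initial: 0.45 × 3.52 × 30 = 47.52 mm
mid-season: 1.08 × 5.32 × 35 = 201.10 mm
late-season: 0.62 × 1.85 × 30 = 34.41 mm
Seasonal total = 283.03 mm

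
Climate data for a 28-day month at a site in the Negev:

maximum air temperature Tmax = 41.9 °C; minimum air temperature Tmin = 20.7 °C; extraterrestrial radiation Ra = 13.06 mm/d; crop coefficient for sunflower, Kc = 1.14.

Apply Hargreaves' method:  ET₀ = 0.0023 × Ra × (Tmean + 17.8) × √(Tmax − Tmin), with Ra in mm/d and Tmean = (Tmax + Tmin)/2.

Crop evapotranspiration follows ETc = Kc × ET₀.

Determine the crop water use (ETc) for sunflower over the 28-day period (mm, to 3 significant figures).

Tmean = (41.9 + 20.7)/2 = 31.30 °C
ET₀ = 0.0023 × 13.06 × (31.30 + 17.8) × √21.2 = 0.0023 × 13.06 × 49.10 × 4.6043 = 6.7907 mm/d
ETc = Kc × ET₀ = 1.14 × 6.7907 = 7.7414 mm/d
Over 28 days: 7.7414 × 28 = 216.759 mm

217 mm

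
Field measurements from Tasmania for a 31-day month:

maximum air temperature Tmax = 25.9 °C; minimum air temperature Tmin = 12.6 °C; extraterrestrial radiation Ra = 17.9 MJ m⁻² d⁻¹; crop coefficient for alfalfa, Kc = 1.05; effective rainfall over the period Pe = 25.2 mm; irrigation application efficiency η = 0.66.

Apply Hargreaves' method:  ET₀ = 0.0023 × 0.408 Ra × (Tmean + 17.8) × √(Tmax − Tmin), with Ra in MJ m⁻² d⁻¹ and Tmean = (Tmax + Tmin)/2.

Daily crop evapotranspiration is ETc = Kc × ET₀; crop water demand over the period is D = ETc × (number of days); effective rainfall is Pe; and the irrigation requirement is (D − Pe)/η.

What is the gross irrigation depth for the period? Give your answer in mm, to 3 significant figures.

Tmean = (25.9 + 12.6)/2 = 19.25 °C
0.408 Ra = 0.408 × 17.9 = 7.3032 mm/d equivalent
ET₀ = 0.0023 × 7.3032 × (19.25 + 17.8) × √13.3 = 0.0023 × 7.3032 × 37.05 × 3.6469 = 2.2696 mm/d
ETc = Kc × ET₀ = 1.05 × 2.2696 = 2.3831 mm/d
Crop demand D = ETc × 31 d = 2.3831 × 31 = 73.876 mm
D − Pe = 73.876 − 25.2 = 48.676 mm
Gross irrigation = 48.676 / 0.66 = 73.752 mm

73.8 mm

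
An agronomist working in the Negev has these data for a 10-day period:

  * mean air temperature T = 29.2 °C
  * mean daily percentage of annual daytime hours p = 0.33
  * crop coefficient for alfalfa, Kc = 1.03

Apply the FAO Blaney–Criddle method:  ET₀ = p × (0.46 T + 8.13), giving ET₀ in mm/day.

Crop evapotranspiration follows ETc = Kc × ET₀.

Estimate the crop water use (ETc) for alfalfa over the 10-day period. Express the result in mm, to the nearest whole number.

ET₀ = 0.33 × (0.46 × 29.2 + 8.13) = 0.33 × 21.562 = 7.1155 mm/d
ETc = Kc × ET₀ = 1.03 × 7.1155 = 7.3290 mm/d
Over 10 days: 7.3290 × 10 = 73.290 mm

73 mm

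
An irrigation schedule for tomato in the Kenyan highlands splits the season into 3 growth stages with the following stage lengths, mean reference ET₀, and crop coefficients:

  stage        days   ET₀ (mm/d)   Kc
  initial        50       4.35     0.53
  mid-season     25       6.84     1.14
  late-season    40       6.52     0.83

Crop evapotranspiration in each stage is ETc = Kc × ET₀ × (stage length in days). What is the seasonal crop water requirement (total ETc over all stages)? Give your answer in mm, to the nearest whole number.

initial: 0.53 × 4.35 × 50 = 115.28 mm
mid-season: 1.14 × 6.84 × 25 = 194.94 mm
late-season: 0.83 × 6.52 × 40 = 216.46 mm
Seasonal total = 526.68 mm

527 mm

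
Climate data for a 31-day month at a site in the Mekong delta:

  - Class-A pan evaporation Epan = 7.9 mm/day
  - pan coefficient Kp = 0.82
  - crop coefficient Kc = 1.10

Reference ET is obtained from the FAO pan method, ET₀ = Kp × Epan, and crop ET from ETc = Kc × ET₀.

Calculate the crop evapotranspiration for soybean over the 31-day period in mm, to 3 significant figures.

221 mm

ET₀ = 0.82 × 7.9 = 6.4780 mm/d
ETc = Kc × ET₀ = 1.10 × 6.4780 = 7.1258 mm/d
Over 31 days: 7.1258 × 31 = 220.900 mm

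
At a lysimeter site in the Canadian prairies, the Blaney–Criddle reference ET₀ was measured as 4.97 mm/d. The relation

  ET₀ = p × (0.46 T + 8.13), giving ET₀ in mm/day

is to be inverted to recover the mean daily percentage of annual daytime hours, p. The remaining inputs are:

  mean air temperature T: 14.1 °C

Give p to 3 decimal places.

0.340

p = ET₀ / (0.46 T + 8.13) = 4.97 / (0.46 × 14.1 + 8.13) = 4.97 / 14.616 = 0.3400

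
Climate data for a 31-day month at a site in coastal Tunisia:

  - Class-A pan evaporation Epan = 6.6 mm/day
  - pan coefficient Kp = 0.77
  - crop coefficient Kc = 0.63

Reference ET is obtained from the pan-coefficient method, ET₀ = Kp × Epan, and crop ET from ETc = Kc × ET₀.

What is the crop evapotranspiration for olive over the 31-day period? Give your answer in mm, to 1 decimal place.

99.3 mm

ET₀ = 0.77 × 6.6 = 5.0820 mm/d
ETc = Kc × ET₀ = 0.63 × 5.0820 = 3.2017 mm/d
Over 31 days: 3.2017 × 31 = 99.253 mm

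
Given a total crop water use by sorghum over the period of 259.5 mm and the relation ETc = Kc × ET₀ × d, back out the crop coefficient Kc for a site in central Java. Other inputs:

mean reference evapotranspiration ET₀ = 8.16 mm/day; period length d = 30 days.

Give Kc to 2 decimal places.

ETc = Kc × ET₀ × d  ⇒  Kc = ETc / (ET₀ × d)
Kc = 259.5 / (8.16 × 30) = 259.5 / 244.80 = 1.0600

1.06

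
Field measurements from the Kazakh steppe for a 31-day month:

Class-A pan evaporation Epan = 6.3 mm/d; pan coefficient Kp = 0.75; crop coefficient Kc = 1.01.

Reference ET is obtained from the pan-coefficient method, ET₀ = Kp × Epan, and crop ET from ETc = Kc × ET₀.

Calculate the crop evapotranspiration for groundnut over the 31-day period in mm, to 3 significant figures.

ET₀ = 0.75 × 6.3 = 4.7250 mm/d
ETc = Kc × ET₀ = 1.01 × 4.7250 = 4.7723 mm/d
Over 31 days: 4.7723 × 31 = 147.941 mm

148 mm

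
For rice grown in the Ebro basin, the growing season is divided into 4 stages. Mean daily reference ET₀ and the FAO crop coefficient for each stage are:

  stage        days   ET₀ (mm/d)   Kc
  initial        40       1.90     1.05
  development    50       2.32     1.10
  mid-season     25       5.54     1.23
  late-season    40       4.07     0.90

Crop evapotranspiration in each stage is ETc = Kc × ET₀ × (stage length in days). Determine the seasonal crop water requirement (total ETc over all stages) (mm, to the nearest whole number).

initial: 1.05 × 1.90 × 40 = 79.80 mm
development: 1.10 × 2.32 × 50 = 127.60 mm
mid-season: 1.23 × 5.54 × 25 = 170.36 mm
late-season: 0.90 × 4.07 × 40 = 146.52 mm
Seasonal total = 524.28 mm

524 mm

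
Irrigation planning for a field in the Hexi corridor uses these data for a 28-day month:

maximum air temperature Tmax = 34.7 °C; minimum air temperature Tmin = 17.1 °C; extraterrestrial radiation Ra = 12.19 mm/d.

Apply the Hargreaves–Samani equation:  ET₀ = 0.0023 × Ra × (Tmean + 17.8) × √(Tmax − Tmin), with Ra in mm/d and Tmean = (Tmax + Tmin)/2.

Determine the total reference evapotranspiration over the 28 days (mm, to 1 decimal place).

143.9 mm

Tmean = (34.7 + 17.1)/2 = 25.90 °C
ET₀ = 0.0023 × 12.19 × (25.90 + 17.8) × √17.6 = 0.0023 × 12.19 × 43.70 × 4.1952 = 5.1400 mm/d
Over 28 days: 5.1400 × 28 = 143.920 mm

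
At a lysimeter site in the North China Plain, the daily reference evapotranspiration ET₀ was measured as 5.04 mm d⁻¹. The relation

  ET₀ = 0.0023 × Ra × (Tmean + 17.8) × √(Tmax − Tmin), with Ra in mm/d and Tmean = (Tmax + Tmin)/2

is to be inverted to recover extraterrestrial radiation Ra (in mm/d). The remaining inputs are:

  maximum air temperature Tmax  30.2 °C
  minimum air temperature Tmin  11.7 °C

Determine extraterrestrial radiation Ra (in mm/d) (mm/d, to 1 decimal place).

13.1 mm/d

Tmean = 20.95 °C; √ΔT = 4.3012
Ra = ET₀ / [0.0023 × (Tmean+17.8) × √ΔT] = 5.04 / (0.0023 × 38.75 × 4.3012) = 13.147 mm/d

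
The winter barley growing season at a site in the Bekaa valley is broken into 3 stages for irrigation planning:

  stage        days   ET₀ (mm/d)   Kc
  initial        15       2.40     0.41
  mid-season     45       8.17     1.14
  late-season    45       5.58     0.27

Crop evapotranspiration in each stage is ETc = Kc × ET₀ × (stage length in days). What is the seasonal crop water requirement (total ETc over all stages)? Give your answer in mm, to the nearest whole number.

initial: 0.41 × 2.40 × 15 = 14.76 mm
mid-season: 1.14 × 8.17 × 45 = 419.12 mm
late-season: 0.27 × 5.58 × 45 = 67.80 mm
Seasonal total = 501.68 mm

502 mm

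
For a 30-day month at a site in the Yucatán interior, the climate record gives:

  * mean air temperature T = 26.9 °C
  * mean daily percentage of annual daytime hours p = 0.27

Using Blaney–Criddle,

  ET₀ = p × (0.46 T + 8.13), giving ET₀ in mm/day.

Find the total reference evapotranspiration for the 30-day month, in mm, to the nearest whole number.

166 mm

ET₀ = 0.27 × (0.46 × 26.9 + 8.13) = 0.27 × 20.504 = 5.5361 mm/d
Monthly total = 5.5361 × 30 = 166.083 mm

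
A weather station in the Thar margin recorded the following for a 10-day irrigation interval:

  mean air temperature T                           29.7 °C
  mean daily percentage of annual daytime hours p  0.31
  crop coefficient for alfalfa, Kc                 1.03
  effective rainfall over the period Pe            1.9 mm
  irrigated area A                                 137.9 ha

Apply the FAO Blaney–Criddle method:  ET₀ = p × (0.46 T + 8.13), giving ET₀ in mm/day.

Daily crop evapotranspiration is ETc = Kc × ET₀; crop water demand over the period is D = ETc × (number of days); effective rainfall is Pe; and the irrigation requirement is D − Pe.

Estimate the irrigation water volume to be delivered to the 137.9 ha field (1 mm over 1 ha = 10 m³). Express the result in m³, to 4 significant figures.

93330 m³

ET₀ = 0.31 × (0.46 × 29.7 + 8.13) = 0.31 × 21.792 = 6.7555 mm/d
ETc = Kc × ET₀ = 1.03 × 6.7555 = 6.9582 mm/d
Crop demand D = ETc × 10 d = 6.9582 × 10 = 69.582 mm
D − Pe = 69.582 − 1.9 = 67.682 mm
Volume = 67.682 mm × 137.9 ha × 10 = 93333.5 m³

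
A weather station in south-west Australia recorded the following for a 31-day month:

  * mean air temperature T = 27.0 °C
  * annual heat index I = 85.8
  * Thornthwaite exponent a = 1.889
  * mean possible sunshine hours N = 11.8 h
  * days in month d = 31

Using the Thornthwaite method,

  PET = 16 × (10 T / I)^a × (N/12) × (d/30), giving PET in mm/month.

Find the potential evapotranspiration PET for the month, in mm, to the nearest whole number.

10T/I = 10 × 27.0 / 85.8 = 3.1469
(10T/I)^a = 3.1469^1.889 = 8.7197
Uncorrected PET = 16 × 8.7197 = 139.515 mm
Correction = (N/12)(d/30) = (11.8/12)(31/30) = 1.0161
PET = 139.515 × 1.0161 = 141.761 mm/month

142 mm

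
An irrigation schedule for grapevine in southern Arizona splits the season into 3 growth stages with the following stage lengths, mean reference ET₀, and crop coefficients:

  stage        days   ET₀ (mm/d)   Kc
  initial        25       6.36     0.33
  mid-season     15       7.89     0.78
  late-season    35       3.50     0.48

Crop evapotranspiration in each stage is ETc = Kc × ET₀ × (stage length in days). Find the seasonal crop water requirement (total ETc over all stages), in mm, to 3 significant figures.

initial: 0.33 × 6.36 × 25 = 52.47 mm
mid-season: 0.78 × 7.89 × 15 = 92.31 mm
late-season: 0.48 × 3.50 × 35 = 58.80 mm
Seasonal total = 203.58 mm

204 mm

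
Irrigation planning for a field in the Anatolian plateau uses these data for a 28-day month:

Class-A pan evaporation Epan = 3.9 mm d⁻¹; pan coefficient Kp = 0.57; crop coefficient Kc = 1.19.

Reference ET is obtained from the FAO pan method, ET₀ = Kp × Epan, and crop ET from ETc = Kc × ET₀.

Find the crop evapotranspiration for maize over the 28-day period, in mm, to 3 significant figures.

ET₀ = 0.57 × 3.9 = 2.2230 mm/d
ETc = Kc × ET₀ = 1.19 × 2.2230 = 2.6454 mm/d
Over 28 days: 2.6454 × 28 = 74.071 mm

74.1 mm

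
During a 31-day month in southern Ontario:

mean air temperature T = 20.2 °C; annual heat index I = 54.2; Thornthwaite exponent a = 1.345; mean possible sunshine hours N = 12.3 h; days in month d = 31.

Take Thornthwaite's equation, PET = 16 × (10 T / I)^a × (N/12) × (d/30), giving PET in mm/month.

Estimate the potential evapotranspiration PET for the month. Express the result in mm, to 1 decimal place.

10T/I = 10 × 20.2 / 54.2 = 3.7269
(10T/I)^a = 3.7269^1.345 = 5.8676
Uncorrected PET = 16 × 5.8676 = 93.882 mm
Correction = (N/12)(d/30) = (12.3/12)(31/30) = 1.0592
PET = 93.882 × 1.0592 = 99.440 mm/month

99.4 mm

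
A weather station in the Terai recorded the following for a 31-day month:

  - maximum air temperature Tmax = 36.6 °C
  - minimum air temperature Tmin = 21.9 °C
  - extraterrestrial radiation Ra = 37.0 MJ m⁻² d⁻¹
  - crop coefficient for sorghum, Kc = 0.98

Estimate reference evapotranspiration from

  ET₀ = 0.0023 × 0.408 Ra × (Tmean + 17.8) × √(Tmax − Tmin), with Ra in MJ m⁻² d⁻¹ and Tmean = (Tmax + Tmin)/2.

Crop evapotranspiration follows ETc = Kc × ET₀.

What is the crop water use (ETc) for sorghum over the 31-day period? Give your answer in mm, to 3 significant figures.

190 mm

Tmean = (36.6 + 21.9)/2 = 29.25 °C
0.408 Ra = 0.408 × 37.0 = 15.0960 mm/d equivalent
ET₀ = 0.0023 × 15.0960 × (29.25 + 17.8) × √14.7 = 0.0023 × 15.0960 × 47.05 × 3.8341 = 6.2634 mm/d
ETc = Kc × ET₀ = 0.98 × 6.2634 = 6.1381 mm/d
Over 31 days: 6.1381 × 31 = 190.281 mm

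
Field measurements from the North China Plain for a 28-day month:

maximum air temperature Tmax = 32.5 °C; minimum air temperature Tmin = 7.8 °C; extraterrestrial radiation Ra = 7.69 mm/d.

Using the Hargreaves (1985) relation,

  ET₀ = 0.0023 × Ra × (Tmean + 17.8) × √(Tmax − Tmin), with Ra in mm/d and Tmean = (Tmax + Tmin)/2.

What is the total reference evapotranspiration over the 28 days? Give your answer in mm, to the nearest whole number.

Tmean = (32.5 + 7.8)/2 = 20.15 °C
ET₀ = 0.0023 × 7.69 × (20.15 + 17.8) × √24.7 = 0.0023 × 7.69 × 37.95 × 4.9699 = 3.3359 mm/d
Over 28 days: 3.3359 × 28 = 93.405 mm

93 mm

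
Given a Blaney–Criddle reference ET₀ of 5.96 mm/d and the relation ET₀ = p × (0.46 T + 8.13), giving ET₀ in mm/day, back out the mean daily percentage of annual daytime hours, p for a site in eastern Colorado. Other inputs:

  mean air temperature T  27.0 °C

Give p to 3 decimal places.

0.290

p = ET₀ / (0.46 T + 8.13) = 5.96 / (0.46 × 27.0 + 8.13) = 5.96 / 20.550 = 0.2900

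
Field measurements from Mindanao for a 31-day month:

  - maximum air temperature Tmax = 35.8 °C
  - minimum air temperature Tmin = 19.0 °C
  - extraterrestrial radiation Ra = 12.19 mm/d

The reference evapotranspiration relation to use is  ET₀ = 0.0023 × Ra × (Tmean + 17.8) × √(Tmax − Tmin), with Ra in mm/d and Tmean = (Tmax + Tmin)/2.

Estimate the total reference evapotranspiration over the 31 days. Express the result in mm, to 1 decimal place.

161.0 mm

Tmean = (35.8 + 19.0)/2 = 27.40 °C
ET₀ = 0.0023 × 12.19 × (27.40 + 17.8) × √16.8 = 0.0023 × 12.19 × 45.20 × 4.0988 = 5.1943 mm/d
Over 31 days: 5.1943 × 31 = 161.023 mm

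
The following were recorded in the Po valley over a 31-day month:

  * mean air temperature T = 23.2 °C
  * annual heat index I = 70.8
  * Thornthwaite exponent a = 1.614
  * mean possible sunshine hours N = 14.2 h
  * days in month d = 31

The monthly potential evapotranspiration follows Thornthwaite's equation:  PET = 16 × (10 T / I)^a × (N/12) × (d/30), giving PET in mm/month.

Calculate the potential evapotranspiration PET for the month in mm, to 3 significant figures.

133 mm

10T/I = 10 × 23.2 / 70.8 = 3.2768
(10T/I)^a = 3.2768^1.614 = 6.7910
Uncorrected PET = 16 × 6.7910 = 108.656 mm
Correction = (N/12)(d/30) = (14.2/12)(31/30) = 1.2228
PET = 108.656 × 1.2228 = 132.865 mm/month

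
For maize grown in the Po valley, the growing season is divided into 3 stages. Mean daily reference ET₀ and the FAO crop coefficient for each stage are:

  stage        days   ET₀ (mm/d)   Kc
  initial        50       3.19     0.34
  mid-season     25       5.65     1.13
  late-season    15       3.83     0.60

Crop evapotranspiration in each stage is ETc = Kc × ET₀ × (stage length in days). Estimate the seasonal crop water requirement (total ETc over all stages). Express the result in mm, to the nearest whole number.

initial: 0.34 × 3.19 × 50 = 54.23 mm
mid-season: 1.13 × 5.65 × 25 = 159.61 mm
late-season: 0.60 × 3.83 × 15 = 34.47 mm
Seasonal total = 248.31 mm

248 mm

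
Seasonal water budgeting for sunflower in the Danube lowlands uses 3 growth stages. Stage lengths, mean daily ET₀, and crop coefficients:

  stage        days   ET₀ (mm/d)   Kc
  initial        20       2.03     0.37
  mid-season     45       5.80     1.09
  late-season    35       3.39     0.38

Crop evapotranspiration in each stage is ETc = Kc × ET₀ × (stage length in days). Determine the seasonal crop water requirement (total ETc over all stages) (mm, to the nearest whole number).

initial: 0.37 × 2.03 × 20 = 15.02 mm
mid-season: 1.09 × 5.80 × 45 = 284.49 mm
late-season: 0.38 × 3.39 × 35 = 45.09 mm
Seasonal total = 344.60 mm

345 mm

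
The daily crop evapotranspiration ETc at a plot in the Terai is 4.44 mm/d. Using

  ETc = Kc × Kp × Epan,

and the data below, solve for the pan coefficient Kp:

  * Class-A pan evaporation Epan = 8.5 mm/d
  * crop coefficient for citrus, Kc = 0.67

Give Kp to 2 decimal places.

0.78

ETc = Kc × Kp × Epan  ⇒  Kp = ETc / (Kc × Epan)
Kp = 4.44 / (0.67 × 8.5) = 4.44 / 5.695 = 0.7796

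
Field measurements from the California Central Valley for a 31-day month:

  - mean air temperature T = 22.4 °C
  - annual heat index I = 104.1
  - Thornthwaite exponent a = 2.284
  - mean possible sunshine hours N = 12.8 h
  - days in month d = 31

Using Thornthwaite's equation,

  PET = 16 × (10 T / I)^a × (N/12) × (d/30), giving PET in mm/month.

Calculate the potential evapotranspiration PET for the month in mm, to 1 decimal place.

10T/I = 10 × 22.4 / 104.1 = 2.1518
(10T/I)^a = 2.1518^2.284 = 5.7560
Uncorrected PET = 16 × 5.7560 = 92.096 mm
Correction = (N/12)(d/30) = (12.8/12)(31/30) = 1.1022
PET = 92.096 × 1.1022 = 101.508 mm/month

101.5 mm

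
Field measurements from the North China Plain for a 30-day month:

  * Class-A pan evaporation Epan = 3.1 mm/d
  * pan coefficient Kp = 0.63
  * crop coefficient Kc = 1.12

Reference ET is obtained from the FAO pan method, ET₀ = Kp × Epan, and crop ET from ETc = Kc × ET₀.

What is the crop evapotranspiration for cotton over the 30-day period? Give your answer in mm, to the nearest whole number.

66 mm

ET₀ = 0.63 × 3.1 = 1.9530 mm/d
ETc = Kc × ET₀ = 1.12 × 1.9530 = 2.1874 mm/d
Over 30 days: 2.1874 × 30 = 65.622 mm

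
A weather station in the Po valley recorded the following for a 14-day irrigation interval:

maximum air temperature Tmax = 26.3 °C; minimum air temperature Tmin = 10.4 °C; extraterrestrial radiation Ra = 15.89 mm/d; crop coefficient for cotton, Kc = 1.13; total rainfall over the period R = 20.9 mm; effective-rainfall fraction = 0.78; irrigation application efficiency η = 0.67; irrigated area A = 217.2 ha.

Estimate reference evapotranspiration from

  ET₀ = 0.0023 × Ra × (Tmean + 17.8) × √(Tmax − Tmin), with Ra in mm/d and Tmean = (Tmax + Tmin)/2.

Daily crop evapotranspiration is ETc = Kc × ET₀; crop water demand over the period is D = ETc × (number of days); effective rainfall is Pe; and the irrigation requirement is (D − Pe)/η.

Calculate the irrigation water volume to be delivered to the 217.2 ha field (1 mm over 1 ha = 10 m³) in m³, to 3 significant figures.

217000 m³

Tmean = (26.3 + 10.4)/2 = 18.35 °C
ET₀ = 0.0023 × 15.89 × (18.35 + 17.8) × √15.9 = 0.0023 × 15.89 × 36.15 × 3.9875 = 5.2682 mm/d
ETc = Kc × ET₀ = 1.13 × 5.2682 = 5.9531 mm/d
Crop demand D = ETc × 14 d = 5.9531 × 14 = 83.343 mm
Pe = 0.78 × 20.9 = 16.302 mm
D − Pe = 83.343 − 16.302 = 67.041 mm
Gross irrigation = 67.041 / 0.67 = 100.061 mm
Volume = 100.061 mm × 217.2 ha × 10 = 217332.5 m³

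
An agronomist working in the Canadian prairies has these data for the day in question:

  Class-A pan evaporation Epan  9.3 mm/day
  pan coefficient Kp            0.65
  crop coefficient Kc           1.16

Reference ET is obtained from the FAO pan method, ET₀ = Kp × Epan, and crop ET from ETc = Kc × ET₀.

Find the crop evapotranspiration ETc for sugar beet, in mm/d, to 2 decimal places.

ET₀ = 0.65 × 9.3 = 6.0450 mm/d
ETc = Kc × ET₀ = 1.16 × 6.0450 = 7.0122 mm/d

7.01 mm/d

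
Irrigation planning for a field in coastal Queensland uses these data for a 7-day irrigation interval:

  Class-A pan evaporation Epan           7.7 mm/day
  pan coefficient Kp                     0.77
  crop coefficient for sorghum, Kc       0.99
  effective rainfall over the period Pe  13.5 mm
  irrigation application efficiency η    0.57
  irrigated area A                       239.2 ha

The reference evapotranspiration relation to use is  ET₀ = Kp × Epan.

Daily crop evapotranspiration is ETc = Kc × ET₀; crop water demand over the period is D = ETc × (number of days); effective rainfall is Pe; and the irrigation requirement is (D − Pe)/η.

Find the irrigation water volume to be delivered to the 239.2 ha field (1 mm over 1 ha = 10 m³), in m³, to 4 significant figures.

ET₀ = 0.77 × 7.7 = 5.9290 mm/d
ETc = Kc × ET₀ = 0.99 × 5.9290 = 5.8697 mm/d
Crop demand D = ETc × 7 d = 5.8697 × 7 = 41.088 mm
D − Pe = 41.088 − 13.5 = 27.588 mm
Gross irrigation = 27.588 / 0.57 = 48.400 mm
Volume = 48.400 mm × 239.2 ha × 10 = 115772.8 m³

115800 m³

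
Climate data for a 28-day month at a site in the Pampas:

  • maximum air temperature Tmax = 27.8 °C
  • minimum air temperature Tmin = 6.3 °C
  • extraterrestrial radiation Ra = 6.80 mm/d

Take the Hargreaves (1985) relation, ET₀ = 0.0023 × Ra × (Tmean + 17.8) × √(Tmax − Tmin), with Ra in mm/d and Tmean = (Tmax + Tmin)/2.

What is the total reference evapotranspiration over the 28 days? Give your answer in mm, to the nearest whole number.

71 mm

Tmean = (27.8 + 6.3)/2 = 17.05 °C
ET₀ = 0.0023 × 6.80 × (17.05 + 17.8) × √21.5 = 0.0023 × 6.80 × 34.85 × 4.6368 = 2.5273 mm/d
Over 28 days: 2.5273 × 28 = 70.764 mm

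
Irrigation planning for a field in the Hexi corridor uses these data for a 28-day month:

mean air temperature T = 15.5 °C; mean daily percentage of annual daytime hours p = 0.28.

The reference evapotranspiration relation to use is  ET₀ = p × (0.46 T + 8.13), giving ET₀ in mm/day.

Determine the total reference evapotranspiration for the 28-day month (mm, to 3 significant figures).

ET₀ = 0.28 × (0.46 × 15.5 + 8.13) = 0.28 × 15.260 = 4.2728 mm/d
Monthly total = 4.2728 × 28 = 119.638 mm

120 mm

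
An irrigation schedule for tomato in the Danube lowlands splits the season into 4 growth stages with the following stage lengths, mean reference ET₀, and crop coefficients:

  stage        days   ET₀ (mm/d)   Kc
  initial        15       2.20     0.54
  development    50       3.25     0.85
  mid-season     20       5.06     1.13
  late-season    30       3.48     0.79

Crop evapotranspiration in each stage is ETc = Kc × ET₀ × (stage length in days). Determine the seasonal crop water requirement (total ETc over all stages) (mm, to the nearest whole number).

353 mm

initial: 0.54 × 2.20 × 15 = 17.82 mm
development: 0.85 × 3.25 × 50 = 138.13 mm
mid-season: 1.13 × 5.06 × 20 = 114.36 mm
late-season: 0.79 × 3.48 × 30 = 82.48 mm
Seasonal total = 352.79 mm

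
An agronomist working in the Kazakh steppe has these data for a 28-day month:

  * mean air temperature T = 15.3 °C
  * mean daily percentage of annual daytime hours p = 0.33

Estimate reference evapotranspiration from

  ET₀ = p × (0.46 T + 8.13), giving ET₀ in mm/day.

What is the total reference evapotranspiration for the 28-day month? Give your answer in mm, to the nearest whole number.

ET₀ = 0.33 × (0.46 × 15.3 + 8.13) = 0.33 × 15.168 = 5.0054 mm/d
Monthly total = 5.0054 × 28 = 140.151 mm

140 mm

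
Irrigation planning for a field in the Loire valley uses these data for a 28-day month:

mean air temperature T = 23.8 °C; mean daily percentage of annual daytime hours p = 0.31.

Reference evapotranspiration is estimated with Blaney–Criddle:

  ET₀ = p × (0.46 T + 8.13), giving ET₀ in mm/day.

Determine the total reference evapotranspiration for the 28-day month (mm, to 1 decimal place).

ET₀ = 0.31 × (0.46 × 23.8 + 8.13) = 0.31 × 19.078 = 5.9142 mm/d
Monthly total = 5.9142 × 28 = 165.598 mm

165.6 mm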